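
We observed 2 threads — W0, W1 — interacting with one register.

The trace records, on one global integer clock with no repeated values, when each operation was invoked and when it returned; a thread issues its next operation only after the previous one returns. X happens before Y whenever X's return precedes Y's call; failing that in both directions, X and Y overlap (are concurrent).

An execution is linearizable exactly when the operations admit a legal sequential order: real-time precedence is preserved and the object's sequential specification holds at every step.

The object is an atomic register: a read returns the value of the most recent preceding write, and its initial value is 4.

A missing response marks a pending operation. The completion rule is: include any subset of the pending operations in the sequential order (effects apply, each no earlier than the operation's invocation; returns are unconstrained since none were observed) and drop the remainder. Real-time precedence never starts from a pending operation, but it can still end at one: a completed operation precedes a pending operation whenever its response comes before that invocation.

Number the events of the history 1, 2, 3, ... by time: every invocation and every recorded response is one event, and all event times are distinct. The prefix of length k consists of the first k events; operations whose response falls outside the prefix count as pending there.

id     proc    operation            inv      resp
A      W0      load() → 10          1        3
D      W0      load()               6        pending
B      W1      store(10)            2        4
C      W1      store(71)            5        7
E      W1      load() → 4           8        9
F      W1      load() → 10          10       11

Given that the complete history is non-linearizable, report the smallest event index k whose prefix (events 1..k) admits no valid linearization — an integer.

9

events 1..8 are linearizable, e.g. via B, A, C:
after step 1 (B store(10)): value 10
after step 2 (A load() → 10): value 10
after step 3 (C store(71)): value 71
at event 9 (E's time-9 response) nothing linearizes any more
include/drop combinations of the 1 pending operation (D) were all tried; none helps
sample order A, B, C, E (pending dropped) stalls at step 1 — A load() → 10 has no legal effect
sample order B, A, C, E (pending dropped) stalls at step 4 — E load() → 4 has no legal effect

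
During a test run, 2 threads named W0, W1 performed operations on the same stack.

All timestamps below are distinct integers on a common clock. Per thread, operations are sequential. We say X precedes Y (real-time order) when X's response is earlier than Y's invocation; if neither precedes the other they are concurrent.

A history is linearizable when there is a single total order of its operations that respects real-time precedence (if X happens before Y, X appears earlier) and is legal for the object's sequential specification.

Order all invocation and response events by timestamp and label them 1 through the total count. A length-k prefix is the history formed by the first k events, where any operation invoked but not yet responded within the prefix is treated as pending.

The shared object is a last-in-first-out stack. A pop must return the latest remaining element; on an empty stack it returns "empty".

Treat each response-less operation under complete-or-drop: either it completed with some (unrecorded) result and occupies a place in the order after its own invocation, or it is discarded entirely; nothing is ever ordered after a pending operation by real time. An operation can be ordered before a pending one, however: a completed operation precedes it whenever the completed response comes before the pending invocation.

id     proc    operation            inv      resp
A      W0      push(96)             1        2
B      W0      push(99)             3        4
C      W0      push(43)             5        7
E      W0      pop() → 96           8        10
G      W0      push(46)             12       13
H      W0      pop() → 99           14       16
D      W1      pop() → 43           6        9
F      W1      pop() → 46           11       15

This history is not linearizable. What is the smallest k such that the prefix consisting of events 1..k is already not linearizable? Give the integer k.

10

one valid order for events 1..9 is A, B, C, D:
step 1: A push(96) — stack <96>
step 2: B push(99) — stack <96,99>
step 3: C push(43) — stack <96,99,43>
step 4: D pop() → 43 — stack <96,99>
with event 10 included (E responding at time 10), all real-time-consistent orders fail
one such order, A, B, C, D, E, breaks at step 5 where E pop() → 96 is illegal
one such order, A, B, C, E, D, breaks at step 4 where E pop() → 96 is illegal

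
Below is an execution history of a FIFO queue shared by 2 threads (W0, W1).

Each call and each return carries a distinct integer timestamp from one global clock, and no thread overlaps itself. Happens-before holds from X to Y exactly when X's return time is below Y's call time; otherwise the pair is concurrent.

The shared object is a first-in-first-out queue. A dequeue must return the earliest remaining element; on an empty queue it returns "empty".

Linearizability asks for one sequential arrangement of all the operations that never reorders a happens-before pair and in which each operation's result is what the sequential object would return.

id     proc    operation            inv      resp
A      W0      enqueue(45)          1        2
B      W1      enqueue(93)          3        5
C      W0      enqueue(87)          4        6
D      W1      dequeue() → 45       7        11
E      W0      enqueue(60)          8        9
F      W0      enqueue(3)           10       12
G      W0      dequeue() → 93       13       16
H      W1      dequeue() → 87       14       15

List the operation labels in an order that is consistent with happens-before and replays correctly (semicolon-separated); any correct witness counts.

step 1: A enqueue(45) — queue <45>
step 2: B enqueue(93) — queue <45,93>
step 3: C enqueue(87) — queue <45,93,87>
step 4: D dequeue() → 45 — queue <93,87>
step 5: E enqueue(60) — queue <93,87,60>
step 6: F enqueue(3) — queue <93,87,60,3>
step 7: G dequeue() → 93 — queue <87,60,3>
step 8: H dequeue() → 87 — queue <60,3>

A; B; C; D; E; F; G; H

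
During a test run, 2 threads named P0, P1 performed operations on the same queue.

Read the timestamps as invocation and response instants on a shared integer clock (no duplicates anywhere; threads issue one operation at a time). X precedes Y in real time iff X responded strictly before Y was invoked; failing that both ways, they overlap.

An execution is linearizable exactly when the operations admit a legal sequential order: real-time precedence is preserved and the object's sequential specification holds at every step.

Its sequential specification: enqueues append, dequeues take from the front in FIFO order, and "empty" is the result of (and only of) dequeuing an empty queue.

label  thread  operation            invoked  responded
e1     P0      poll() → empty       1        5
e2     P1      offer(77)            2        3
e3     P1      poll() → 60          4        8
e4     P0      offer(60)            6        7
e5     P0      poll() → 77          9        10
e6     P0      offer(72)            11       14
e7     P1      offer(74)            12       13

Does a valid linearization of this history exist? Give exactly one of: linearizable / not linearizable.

already the first 8 events (up to e3's response at time 8) admit no linearization; the first 7 still do
all 5 real-time-respecting orders fail — 4 completed queue operations, no legal replay
take e1, e2, e3, e4: step 3 already fails, because e3 poll() → 60 cannot occur there
take e1, e2, e4, e3: step 4 already fails, because e3 poll() → 60 cannot occur there

not linearizable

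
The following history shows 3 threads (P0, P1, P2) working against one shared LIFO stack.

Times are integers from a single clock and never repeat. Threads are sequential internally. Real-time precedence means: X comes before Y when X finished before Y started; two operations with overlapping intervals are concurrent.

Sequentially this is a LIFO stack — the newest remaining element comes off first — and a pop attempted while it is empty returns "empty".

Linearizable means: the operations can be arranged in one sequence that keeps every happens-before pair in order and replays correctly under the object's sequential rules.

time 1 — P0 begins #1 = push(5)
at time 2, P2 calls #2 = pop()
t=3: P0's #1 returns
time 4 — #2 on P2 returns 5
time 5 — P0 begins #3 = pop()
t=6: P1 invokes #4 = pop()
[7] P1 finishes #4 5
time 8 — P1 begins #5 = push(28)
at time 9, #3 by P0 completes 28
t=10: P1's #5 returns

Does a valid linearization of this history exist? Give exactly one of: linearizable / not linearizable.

prefix check: 1..6 passes, 1..7 fails once #4's time-7 response joins
checked exhaustively: 2 real-time-consistent orders of 3 completed operations, zero legal LIFO stack replays
include/drop combinations of the 1 pending operation (#3) were all tried; none helps
take #1, #2, #4 (pending dropped): step 3 already fails, because #4 pop() → 5 cannot occur there
take #2, #1, #4 (pending dropped): step 1 already fails, because #2 pop() → 5 cannot occur there

not linearizable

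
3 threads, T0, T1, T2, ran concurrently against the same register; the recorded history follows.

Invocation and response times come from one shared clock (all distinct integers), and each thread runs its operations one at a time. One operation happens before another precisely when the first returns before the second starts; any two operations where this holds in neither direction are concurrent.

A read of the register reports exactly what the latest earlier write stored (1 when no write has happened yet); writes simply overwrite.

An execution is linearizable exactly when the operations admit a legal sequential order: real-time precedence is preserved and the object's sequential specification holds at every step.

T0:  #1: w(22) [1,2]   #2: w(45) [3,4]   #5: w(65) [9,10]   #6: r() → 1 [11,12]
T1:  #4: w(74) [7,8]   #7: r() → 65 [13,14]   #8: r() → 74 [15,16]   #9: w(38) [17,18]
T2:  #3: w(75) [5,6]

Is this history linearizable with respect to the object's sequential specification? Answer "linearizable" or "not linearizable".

not linearizable

through event 11 a valid linearization exists; event 12 (#6 responding at time 12) ends that
exhaustive check: the 6 completed register ops admit one real-time order; illegal
e.g. #1, #2, #3, #4, #5, #6: illegal at step 6, since #6 r() → 1 cannot apply there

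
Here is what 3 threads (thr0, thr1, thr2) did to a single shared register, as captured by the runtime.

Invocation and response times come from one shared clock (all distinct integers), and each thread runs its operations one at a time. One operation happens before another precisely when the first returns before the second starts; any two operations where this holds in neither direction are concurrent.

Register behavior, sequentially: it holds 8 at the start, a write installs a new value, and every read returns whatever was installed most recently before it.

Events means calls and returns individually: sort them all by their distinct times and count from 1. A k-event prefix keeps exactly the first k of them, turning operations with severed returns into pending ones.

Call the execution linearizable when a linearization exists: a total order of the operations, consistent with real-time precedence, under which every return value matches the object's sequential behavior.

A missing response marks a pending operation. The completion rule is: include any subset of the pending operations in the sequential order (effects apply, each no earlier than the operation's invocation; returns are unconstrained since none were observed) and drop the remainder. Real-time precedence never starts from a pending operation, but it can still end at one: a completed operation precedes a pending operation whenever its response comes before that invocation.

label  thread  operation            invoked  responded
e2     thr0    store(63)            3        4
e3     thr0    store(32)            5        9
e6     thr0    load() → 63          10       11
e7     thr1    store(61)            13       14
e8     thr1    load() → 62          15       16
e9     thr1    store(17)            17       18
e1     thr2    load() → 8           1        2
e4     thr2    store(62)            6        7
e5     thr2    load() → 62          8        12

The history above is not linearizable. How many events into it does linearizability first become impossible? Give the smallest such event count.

events 1..10 are linearizable; a witness order is e1, e2, e3, e4:
after step 1 (e1 load() → 8): value 8
after step 2 (e2 store(63)): value 63
after step 3 (e3 store(32)): value 32
after step 4 (e4 store(62)): value 62
event 11 — e6's response, time 11 — after it, nothing linearizes
no completion choice of the 1 pending operation (e5) rescues it — every subset was tried
e.g. e1, e2, e3, e4, e6 (pending dropped): illegal at step 5, since e6 load() → 63 cannot apply there
e.g. e1, e2, e4, e3, e6 (pending dropped): illegal at step 5, since e6 load() → 63 cannot apply there

11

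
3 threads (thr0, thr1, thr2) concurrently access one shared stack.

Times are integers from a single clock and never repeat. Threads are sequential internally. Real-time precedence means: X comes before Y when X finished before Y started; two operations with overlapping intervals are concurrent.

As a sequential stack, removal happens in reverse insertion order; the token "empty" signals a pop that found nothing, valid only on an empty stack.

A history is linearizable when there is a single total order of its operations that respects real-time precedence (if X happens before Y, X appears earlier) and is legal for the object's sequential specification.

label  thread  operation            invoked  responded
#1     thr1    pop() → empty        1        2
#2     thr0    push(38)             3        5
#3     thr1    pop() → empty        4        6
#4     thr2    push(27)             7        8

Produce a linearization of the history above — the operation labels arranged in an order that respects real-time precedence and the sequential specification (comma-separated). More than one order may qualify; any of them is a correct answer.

#1, #3, #2, #4

step 1: #1 pop() → empty — stack <>
step 2: #3 pop() → empty — stack <>
step 3: #2 push(38) — stack <38>
step 4: #4 push(27) — stack <38,27>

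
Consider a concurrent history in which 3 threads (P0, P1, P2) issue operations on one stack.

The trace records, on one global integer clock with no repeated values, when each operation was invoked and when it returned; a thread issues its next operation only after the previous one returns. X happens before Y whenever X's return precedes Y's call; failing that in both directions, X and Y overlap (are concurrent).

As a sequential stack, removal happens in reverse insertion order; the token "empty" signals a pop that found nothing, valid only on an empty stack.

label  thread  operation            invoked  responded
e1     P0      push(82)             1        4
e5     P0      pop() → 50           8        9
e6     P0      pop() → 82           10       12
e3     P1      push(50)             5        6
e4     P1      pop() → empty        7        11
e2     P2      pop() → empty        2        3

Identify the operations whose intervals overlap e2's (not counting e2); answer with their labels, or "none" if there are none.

e2 spans [2,3]: anything still running between times 2 and 3 counts as concurrent
e1 [1,4]: concurrent
e3 [5,6]: after
e4 [7,11]: after
e5 [8,9]: after
e6 [10,12]: after

e1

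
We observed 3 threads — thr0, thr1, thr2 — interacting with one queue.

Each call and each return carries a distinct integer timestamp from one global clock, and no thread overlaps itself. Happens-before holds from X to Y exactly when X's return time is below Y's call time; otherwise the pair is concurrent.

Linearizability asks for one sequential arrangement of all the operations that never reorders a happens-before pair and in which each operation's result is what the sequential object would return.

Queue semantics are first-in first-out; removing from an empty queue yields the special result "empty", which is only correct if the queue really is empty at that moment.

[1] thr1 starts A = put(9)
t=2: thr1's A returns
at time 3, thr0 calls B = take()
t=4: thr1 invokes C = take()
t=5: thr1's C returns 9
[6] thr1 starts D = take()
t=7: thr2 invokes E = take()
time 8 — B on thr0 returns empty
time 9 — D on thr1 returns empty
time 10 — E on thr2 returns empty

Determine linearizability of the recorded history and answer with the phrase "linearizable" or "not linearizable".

linearizable

a witness: A, C, B, D, E
step 1: A put(9) — queue <9>
step 2: C take() → 9 — queue <>
step 3: B take() → empty — queue <>
step 4: D take() → empty — queue <>
step 5: E take() → empty — queue <>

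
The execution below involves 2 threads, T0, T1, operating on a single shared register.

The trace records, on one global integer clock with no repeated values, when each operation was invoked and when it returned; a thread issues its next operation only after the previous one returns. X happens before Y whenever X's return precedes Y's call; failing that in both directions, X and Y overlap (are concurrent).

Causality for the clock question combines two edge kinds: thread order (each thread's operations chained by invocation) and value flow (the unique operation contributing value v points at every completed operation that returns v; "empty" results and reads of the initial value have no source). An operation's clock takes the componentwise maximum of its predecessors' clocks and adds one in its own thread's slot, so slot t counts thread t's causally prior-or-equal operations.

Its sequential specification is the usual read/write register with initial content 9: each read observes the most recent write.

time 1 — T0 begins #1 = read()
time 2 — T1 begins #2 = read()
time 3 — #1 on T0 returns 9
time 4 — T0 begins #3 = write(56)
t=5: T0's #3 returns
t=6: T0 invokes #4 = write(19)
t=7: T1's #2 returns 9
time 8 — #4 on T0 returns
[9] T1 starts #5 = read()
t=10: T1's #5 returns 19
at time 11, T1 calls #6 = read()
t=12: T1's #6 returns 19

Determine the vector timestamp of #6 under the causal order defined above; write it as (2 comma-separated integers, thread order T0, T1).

VC(#2, invoked at 2): no causal predecessors; +1 on T1 → (0, 1)
VC(#1, invoked at 1): no causal predecessors; +1 on T0 → (1, 0)
invoked at 4, #3 merges VC(#1)=(1, 0) and bumps T0's slot → (2, 0)
invoked at 6, #4 merges VC(#3)=(2, 0) and bumps T0's slot → (3, 0)
invoked at 9, #5 merges VC(#2)=(0, 1), VC(#4)=(3, 0) and bumps T1's slot → (3, 2)
invoked at 11, #6 merges VC(#4)=(3, 0), VC(#5)=(3, 2) and bumps T1's slot → (3, 3)
target: VC(#6) = (3, 3)

(3, 3)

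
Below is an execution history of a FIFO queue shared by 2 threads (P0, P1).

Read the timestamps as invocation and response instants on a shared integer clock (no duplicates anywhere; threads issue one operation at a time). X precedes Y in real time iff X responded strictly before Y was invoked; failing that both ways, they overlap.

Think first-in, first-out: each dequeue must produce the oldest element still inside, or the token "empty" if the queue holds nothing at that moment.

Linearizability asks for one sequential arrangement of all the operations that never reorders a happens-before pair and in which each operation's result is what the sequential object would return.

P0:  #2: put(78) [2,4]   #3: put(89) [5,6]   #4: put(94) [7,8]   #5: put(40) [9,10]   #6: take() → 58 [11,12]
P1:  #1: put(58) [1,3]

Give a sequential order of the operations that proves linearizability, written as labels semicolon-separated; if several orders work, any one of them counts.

#1; #2; #3; #4; #5; #6

after step 1 (#1 put(58)): queue <58>
after step 2 (#2 put(78)): queue <58,78>
after step 3 (#3 put(89)): queue <58,78,89>
after step 4 (#4 put(94)): queue <58,78,89,94>
after step 5 (#5 put(40)): queue <58,78,89,94,40>
after step 6 (#6 take() → 58): queue <78,89,94,40>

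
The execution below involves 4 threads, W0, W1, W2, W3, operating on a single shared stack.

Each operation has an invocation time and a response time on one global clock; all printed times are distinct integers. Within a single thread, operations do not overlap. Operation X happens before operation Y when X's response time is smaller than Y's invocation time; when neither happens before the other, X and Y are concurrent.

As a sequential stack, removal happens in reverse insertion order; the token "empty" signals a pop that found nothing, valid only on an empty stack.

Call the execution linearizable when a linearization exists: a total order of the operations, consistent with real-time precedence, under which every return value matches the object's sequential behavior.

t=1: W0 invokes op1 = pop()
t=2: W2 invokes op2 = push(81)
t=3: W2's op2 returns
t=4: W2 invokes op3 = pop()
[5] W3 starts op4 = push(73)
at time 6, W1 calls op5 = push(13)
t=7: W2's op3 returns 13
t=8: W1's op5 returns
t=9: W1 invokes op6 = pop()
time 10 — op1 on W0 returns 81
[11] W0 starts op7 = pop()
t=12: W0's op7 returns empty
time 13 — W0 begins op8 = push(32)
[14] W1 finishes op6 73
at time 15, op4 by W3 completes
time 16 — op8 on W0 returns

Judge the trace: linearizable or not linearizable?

linearizable

one valid linearization: op2, op1, op4, op5, op3, op6, op7, op8
1. op2 push(81), leaving stack <81>
2. op1 pop() → 81, leaving stack <>
3. op4 push(73), leaving stack <73>
4. op5 push(13), leaving stack <73,13>
5. op3 pop() → 13, leaving stack <73>
6. op6 pop() → 73, leaving stack <>
7. op7 pop() → empty, leaving stack <>
8. op8 push(32), leaving stack <32>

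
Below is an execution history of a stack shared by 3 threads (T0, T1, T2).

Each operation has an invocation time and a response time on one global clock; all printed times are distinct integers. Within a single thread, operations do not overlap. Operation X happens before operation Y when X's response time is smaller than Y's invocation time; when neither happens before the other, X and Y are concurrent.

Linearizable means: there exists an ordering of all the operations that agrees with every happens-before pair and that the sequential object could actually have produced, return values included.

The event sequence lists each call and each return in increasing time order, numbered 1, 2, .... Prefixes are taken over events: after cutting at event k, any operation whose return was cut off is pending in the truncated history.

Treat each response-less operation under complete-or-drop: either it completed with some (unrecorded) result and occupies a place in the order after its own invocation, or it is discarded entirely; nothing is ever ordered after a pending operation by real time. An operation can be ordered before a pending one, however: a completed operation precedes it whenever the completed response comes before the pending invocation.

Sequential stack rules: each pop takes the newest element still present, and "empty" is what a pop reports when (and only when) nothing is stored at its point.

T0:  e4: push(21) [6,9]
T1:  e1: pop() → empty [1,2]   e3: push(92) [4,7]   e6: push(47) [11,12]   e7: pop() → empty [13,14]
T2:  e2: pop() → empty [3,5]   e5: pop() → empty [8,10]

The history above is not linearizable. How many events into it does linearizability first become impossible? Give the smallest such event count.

events 1..9 are still linearizable — one witness is e1, e2, e3, e4:
after step 1 (e1 pop() → empty): stack <>
after step 2 (e2 pop() → empty): stack <>
after step 3 (e3 push(92)): stack <92>
after step 4 (e4 push(21)): stack <92,21>
include event 10 — e5 responding at 10 — and every candidate order breaks
sample order e1, e2, e3, e4, e5 stalls at step 5 — e5 pop() → empty has no legal effect
sample order e1, e2, e3, e5, e4 stalls at step 4 — e5 pop() → empty has no legal effect

10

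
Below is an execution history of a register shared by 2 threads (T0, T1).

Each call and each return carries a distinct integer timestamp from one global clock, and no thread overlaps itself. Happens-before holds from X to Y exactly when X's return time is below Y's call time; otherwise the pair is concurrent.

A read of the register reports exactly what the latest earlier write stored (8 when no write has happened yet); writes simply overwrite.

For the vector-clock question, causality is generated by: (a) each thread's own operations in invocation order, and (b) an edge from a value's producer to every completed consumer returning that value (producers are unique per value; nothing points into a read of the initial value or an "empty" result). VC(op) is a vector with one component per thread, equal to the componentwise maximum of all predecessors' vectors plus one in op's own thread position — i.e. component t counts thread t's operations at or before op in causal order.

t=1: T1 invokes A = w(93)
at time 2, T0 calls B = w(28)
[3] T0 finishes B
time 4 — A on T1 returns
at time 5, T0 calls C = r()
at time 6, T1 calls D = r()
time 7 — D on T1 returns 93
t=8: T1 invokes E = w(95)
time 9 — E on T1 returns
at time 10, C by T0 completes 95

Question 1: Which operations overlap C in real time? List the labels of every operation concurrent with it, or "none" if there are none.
C spans [5,10]; an op avoiding the whole window 5..10 is ordered, any other is concurrent
A [1,4]: before
B [2,3]: before
D [6,7]: concurrent
E [8,9]: concurrent

D, E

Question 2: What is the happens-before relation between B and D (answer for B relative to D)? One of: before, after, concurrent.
B spans [2,3], D spans [6,7]
resp(B)=3 < inv(D)=6

before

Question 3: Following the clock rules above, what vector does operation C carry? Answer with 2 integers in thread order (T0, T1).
VC(A, invoked at 1): no causal predecessors; +1 on T1 → (0, 1)
VC(B, invoked at 2): no causal predecessors; +1 on T0 → (1, 0)
merge at D (invoked 6): VC(A)=(0, 1), own-thread bump on T1 → (0, 2)
merge at E (invoked 8): VC(D)=(0, 2), own-thread bump on T1 → (0, 3)
merge at C (invoked 5): VC(B)=(1, 0), VC(E)=(0, 3), own-thread bump on T0 → (2, 3)
target: VC(C) = (2, 3)

(2, 3)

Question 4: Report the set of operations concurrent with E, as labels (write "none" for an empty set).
E runs from 8 to 9; window-overlapping ops are concurrent
A [1,4]: before
B [2,3]: before
C [5,10]: concurrent
D [6,7]: before

C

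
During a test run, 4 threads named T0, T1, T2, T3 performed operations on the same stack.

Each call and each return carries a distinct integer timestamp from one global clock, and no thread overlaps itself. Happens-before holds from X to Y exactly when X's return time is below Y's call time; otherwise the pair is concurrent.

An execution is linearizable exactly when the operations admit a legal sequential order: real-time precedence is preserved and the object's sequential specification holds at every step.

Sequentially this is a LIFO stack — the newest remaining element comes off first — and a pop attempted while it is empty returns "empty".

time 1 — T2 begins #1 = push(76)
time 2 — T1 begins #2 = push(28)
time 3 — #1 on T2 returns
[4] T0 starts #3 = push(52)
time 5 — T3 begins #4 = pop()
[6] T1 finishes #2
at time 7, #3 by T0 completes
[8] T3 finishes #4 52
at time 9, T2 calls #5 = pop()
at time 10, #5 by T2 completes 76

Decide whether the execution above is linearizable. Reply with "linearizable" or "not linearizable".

witness order: #2, #1, #3, #4, #5
1. #2 push(28), leaving stack <28>
2. #1 push(76), leaving stack <28,76>
3. #3 push(52), leaving stack <28,76,52>
4. #4 pop() → 52, leaving stack <28,76>
5. #5 pop() → 76, leaving stack <28>

linearizable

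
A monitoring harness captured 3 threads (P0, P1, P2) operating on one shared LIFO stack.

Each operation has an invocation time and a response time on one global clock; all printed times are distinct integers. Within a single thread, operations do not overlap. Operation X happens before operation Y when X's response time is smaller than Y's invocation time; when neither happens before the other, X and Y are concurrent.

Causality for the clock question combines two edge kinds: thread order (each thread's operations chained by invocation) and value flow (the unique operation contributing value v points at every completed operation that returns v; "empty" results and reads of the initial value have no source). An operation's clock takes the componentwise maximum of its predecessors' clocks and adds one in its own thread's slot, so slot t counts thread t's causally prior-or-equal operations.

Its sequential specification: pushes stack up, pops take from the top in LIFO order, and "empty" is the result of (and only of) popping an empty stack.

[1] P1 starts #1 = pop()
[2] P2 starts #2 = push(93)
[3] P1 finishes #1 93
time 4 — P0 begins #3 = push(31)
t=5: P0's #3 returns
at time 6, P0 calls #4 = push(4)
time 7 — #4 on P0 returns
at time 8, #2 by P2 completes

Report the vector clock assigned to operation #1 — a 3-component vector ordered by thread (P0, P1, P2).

#2 (invocation 2): nothing precedes it; P2's component alone gives (0, 0, 1)
#3 (invocation 4): nothing precedes it; P0's component alone gives (1, 0, 0)
invoked at 1, #1 merges VC(#2)=(0, 0, 1) and bumps P1's slot → (0, 1, 1)
invoked at 6, #4 merges VC(#3)=(1, 0, 0) and bumps P0's slot → (2, 0, 0)
target: VC(#1) = (0, 1, 1)

(0, 1, 1)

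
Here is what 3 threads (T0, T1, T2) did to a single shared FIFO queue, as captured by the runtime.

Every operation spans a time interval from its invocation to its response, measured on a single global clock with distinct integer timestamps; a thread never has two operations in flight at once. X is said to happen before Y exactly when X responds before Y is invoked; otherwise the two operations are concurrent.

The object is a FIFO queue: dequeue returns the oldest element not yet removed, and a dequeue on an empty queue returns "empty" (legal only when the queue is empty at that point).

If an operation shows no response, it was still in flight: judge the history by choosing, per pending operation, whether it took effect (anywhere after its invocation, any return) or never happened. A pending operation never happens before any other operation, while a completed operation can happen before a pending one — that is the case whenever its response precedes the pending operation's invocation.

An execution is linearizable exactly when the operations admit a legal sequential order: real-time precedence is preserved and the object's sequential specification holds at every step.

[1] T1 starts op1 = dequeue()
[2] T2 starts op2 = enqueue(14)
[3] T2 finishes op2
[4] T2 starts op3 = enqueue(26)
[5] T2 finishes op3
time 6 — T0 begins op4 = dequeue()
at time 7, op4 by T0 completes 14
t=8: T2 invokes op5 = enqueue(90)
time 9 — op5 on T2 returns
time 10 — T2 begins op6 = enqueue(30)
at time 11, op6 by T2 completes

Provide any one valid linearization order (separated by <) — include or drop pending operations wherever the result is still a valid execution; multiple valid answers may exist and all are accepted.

op1 < op2 < op3 < op4 < op5 < op6

1. op1 dequeue() (pending, included), leaving queue <>
2. op2 enqueue(14), leaving queue <14>
3. op3 enqueue(26), leaving queue <14,26>
4. op4 dequeue() → 14, leaving queue <26>
5. op5 enqueue(90), leaving queue <26,90>
6. op6 enqueue(30), leaving queue <26,90,30>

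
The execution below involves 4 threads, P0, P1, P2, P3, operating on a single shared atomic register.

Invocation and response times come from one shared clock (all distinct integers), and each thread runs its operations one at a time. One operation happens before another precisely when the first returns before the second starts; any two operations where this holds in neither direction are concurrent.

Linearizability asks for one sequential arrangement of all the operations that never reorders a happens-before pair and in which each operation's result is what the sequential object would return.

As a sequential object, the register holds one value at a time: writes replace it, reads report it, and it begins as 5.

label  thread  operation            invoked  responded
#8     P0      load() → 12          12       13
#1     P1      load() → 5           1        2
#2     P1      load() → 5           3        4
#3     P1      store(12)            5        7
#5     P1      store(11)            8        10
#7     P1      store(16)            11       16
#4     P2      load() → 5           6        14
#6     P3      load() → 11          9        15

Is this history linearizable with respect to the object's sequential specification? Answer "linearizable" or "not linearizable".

events 1..12 are fine; event 13 — the response of #8 at time 13 — makes the prefix non-linearizable
one real-time candidate order over the 5 completed operations — the atomic register replay rejects it
no completion choice of the 3 pending operations (#4, #6, #7) rescues it — every subset was tried
one such order, #1, #2, #3, #5, #8 (pending dropped), breaks at step 5 where #8 load() → 12 is illegal

not linearizable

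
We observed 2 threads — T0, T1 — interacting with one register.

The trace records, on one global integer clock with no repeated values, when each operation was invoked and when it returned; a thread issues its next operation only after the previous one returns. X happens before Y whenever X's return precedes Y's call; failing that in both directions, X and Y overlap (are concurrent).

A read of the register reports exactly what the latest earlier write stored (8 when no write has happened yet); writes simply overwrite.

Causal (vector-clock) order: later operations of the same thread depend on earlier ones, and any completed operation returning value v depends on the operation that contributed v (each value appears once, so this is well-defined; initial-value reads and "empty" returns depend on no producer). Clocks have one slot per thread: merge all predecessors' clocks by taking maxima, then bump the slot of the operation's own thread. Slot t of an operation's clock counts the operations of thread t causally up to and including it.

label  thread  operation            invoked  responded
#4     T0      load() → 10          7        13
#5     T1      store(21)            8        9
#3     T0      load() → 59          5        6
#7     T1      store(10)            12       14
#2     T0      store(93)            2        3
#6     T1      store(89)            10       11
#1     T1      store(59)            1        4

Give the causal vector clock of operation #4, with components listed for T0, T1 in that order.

invoked at 1, #1 has no predecessors; its own T1 bump gives (0, 1)
invoked at 2, #2 has no predecessors; its own T0 bump gives (1, 0)
from VC(#1)=(0, 1), #5 (invoked 8) maxes components and bumps T1 → (0, 2)
from VC(#5)=(0, 2), #6 (invoked 10) maxes components and bumps T1 → (0, 3)
from VC(#1)=(0, 1), VC(#2)=(1, 0), #3 (invoked 5) maxes components and bumps T0 → (2, 1)
from VC(#6)=(0, 3), #7 (invoked 12) maxes components and bumps T1 → (0, 4)
from VC(#3)=(2, 1), VC(#7)=(0, 4), #4 (invoked 7) maxes components and bumps T0 → (3, 4)
target: VC(#4) = (3, 4)

(3, 4)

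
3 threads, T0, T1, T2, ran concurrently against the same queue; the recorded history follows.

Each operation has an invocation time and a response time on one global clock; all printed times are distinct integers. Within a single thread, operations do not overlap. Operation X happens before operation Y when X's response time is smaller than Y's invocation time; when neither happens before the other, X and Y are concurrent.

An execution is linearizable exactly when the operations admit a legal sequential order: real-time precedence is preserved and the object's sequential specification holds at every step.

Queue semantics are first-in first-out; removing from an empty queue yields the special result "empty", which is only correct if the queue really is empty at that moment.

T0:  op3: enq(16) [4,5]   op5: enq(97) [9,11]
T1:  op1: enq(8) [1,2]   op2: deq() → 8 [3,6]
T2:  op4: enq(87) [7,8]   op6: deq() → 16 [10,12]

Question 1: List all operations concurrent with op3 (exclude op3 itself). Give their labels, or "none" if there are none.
op2

overlap test against op3 [4,5]: concurrent iff the interval meets 4..5
op1 [1,2]: before
op2 [3,6]: concurrent
op4 [7,8]: after
op5 [9,11]: after
op6 [10,12]: after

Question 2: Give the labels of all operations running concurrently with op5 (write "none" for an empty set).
op6

concurrent with op5 ([9,11]): every op whose interval crosses 9..11
op1 [1,2]: before
op2 [3,6]: before
op3 [4,5]: before
op4 [7,8]: before
op6 [10,12]: concurrent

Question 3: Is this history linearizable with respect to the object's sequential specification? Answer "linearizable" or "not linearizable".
linearizable

a witness: op1, op2, op3, op4, op5, op6
step 1: op1 enq(8) — queue <8>
step 2: op2 deq() → 8 — queue <>
step 3: op3 enq(16) — queue <16>
step 4: op4 enq(87) — queue <16,87>
step 5: op5 enq(97) — queue <16,87,97>
step 6: op6 deq() → 16 — queue <87,97>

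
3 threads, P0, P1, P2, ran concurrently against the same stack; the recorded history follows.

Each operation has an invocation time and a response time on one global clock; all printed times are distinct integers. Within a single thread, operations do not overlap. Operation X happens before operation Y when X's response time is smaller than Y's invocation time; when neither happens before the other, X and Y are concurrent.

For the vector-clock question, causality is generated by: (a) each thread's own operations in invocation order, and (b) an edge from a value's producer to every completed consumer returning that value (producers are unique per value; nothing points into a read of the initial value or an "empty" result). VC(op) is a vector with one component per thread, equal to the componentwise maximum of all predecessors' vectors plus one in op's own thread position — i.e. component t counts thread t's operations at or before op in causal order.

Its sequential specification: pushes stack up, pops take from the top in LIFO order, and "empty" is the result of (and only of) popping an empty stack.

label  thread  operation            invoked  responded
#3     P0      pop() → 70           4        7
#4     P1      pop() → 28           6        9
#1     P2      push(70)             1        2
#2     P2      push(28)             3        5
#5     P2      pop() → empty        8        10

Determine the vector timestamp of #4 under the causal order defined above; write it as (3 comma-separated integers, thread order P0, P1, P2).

#1 (invocation 1): nothing precedes it; P2's component alone gives (0, 0, 1)
#2, invoked 3, takes VC(#1)=(0, 0, 1) under max, adds 1 for P2 → (0, 0, 2)
#3, invoked 4, takes VC(#1)=(0, 0, 1) under max, adds 1 for P0 → (1, 0, 1)
#5, invoked 8, takes VC(#2)=(0, 0, 2) under max, adds 1 for P2 → (0, 0, 3)
#4, invoked 6, takes VC(#2)=(0, 0, 2) under max, adds 1 for P1 → (0, 1, 2)
target: VC(#4) = (0, 1, 2)

(0, 1, 2)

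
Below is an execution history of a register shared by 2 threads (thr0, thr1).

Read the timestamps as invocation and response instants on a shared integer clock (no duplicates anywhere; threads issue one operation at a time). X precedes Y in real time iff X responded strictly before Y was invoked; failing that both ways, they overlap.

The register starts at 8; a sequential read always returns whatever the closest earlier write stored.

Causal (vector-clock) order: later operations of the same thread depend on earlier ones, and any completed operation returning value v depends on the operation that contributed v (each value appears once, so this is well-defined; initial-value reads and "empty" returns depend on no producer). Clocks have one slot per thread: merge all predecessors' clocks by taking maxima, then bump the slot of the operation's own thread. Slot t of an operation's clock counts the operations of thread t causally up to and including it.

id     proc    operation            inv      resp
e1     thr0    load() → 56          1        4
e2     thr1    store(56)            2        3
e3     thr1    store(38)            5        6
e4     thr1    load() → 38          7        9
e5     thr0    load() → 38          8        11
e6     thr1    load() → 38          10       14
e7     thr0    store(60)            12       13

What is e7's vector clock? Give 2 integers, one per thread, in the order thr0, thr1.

(3, 2)

e2, invoked 2, has no incoming edges; only thr1's bump applies → (0, 1)
merge at e3 (invoked 5): VC(e2)=(0, 1), own-thread bump on thr1 → (0, 2)
merge at e1 (invoked 1): VC(e2)=(0, 1), own-thread bump on thr0 → (1, 1)
merge at e4 (invoked 7): VC(e3)=(0, 2), own-thread bump on thr1 → (0, 3)
merge at e6 (invoked 10): VC(e3)=(0, 2), VC(e4)=(0, 3), own-thread bump on thr1 → (0, 4)
merge at e5 (invoked 8): VC(e1)=(1, 1), VC(e3)=(0, 2), own-thread bump on thr0 → (2, 2)
merge at e7 (invoked 12): VC(e5)=(2, 2), own-thread bump on thr0 → (3, 2)
target: VC(e7) = (3, 2)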